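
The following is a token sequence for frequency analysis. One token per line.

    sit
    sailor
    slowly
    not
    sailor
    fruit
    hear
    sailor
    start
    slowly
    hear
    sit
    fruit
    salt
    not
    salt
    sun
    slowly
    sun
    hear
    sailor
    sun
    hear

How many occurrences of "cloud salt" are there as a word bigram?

0

Scanning the 22 overlapping bigram windows for "cloud salt":
  (none found)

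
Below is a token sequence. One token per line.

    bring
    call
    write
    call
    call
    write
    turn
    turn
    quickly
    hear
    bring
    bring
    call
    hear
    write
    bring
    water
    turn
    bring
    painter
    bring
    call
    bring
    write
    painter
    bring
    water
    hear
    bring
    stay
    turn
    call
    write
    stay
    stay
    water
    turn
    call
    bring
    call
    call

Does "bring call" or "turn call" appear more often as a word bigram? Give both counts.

"bring call": 4 occurrences
"turn call": 2 occurrences

"bring call" (4 vs 2)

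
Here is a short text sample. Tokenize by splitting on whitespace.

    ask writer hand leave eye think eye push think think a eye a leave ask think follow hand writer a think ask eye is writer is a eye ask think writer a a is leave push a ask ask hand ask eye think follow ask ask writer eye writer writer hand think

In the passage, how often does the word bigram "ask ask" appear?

2

Scanning the 51 overlapping bigram windows for "ask ask":
  position 38–39: ask ask
  position 45–46: ask ask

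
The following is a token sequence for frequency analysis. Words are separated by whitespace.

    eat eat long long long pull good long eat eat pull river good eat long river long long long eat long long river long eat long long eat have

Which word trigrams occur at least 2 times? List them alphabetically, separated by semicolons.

eat long long; long eat long; long long eat; long long long; long river long

Trigram counts meeting the condition (at least 2 times):
  eat long long: 3
  long eat long: 2
  long long eat: 2
  long long long: 2
  long river long: 2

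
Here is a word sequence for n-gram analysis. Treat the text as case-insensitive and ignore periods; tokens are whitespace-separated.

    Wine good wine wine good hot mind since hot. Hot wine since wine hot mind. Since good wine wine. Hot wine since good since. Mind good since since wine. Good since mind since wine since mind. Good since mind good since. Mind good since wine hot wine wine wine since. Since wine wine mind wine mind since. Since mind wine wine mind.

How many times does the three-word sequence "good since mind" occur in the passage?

4

Scanning the 60 overlapping trigram windows for "good since mind":
  position 23–25: good since mind
  position 30–32: good since mind
  position 37–39: good since mind
  position 40–42: good since mind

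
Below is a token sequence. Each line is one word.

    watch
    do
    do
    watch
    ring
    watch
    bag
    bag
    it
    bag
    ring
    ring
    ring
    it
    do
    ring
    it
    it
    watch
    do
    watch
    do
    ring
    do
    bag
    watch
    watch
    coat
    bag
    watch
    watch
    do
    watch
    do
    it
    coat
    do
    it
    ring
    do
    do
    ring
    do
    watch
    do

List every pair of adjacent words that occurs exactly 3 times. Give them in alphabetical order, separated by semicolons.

Bigram counts meeting the condition (exactly 3 times):
  do ring: 3
  ring do: 3

do ring; ring do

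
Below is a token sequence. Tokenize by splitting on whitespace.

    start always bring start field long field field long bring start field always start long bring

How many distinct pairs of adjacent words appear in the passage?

16 tokens → 15 bigram windows in total.
Repeated bigrams (each contributes count−1 duplicates):
  bring start: 2
  field long: 2
  long bring: 2
  start field: 2
4 duplicate windows → 15 − 4 = 11 distinct.

11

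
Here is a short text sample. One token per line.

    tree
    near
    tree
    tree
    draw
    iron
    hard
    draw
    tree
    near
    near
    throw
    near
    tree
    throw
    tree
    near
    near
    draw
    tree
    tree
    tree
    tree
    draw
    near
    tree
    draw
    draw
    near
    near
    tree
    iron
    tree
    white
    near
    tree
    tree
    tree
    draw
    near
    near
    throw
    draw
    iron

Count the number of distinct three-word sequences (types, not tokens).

33

44 tokens → 42 trigram windows in total.
Repeated trigrams (each contributes count−1 duplicates):
  tree tree draw: 3
  tree tree tree: 3
  draw near near: 2
  near near throw: 2
  near tree tree: 2
  tree draw near: 2
  tree near near: 2
9 duplicate windows → 42 − 9 = 33 distinct.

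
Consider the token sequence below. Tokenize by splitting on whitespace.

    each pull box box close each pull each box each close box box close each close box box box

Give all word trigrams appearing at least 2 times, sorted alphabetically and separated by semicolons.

Trigram counts meeting the condition (at least 2 times):
  box box close: 2
  box close each: 2
  close box box: 2
  each close box: 2

box box close; box close each; close box box; each close box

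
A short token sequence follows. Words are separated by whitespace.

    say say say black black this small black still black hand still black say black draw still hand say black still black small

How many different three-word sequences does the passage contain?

20

23 tokens → 21 trigram windows in total.
Repeated trigrams (each contributes count−1 duplicates):
  black still black: 2
1 duplicate windows → 21 − 1 = 20 distinct.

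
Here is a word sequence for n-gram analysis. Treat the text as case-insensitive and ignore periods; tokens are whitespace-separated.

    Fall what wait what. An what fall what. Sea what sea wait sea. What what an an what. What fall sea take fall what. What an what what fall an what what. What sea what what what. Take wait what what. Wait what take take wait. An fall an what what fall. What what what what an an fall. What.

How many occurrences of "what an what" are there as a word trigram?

Scanning the 58 overlapping trigram windows for "what an what":
  position 4–6: what an what
  position 25–27: what an what

2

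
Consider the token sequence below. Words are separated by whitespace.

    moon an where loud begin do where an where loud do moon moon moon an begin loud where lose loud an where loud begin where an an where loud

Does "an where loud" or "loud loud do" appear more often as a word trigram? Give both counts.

"an where loud": 4 occurrences
"loud loud do": 0 occurrences

"an where loud" (4 vs 0)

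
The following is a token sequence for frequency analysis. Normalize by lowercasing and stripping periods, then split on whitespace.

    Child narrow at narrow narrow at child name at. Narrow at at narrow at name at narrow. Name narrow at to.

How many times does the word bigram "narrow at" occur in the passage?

Scanning the 20 overlapping bigram windows for "narrow at":
  position 2–3: narrow at
  position 5–6: narrow at
  position 10–11: narrow at
  position 13–14: narrow at
  position 19–20: narrow at

5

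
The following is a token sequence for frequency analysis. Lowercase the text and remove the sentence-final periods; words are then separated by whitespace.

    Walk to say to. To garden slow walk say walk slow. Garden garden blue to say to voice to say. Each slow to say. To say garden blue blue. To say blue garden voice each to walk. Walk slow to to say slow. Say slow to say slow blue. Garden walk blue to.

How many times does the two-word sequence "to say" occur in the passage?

8

Scanning the 52 overlapping bigram windows for "to say":
  position 2–3: to say
  position 15–16: to say
  position 19–20: to say
  position 23–24: to say
  position 25–26: to say
  position 30–31: to say
  position 41–42: to say
  position 46–47: to say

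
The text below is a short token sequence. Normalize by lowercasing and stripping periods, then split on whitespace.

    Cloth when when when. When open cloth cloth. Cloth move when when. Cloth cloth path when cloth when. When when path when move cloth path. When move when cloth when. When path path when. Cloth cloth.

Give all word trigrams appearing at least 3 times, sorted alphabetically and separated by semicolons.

cloth when when; when when when

Trigram counts meeting the condition (at least 3 times):
  cloth when when: 3
  when when when: 3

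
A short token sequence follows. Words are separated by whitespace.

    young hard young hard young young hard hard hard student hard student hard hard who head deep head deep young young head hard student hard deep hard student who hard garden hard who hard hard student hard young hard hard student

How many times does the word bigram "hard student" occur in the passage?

6

Scanning the 40 overlapping bigram windows for "hard student":
  position 9–10: hard student
  position 11–12: hard student
  position 23–24: hard student
  position 27–28: hard student
  position 35–36: hard student
  position 40–41: hard student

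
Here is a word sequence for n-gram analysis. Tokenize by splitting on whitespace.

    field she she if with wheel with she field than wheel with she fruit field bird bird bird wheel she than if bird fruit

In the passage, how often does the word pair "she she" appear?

1

Scanning the 23 overlapping bigram windows for "she she":
  position 2–3: she she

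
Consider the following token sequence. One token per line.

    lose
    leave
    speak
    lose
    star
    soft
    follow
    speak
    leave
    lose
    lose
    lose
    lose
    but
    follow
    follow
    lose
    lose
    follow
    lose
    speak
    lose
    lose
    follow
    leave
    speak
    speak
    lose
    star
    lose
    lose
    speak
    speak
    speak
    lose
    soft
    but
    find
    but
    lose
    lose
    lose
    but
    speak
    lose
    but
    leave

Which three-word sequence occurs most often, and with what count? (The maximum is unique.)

Trigram frequencies (highest first):
  lose lose lose: 3
  speak lose star: 2
  lose lose but: 2
  lose lose follow: 2
  speak speak lose: 2
  lose leave speak: 1
  … (33 more, each ≤ 1)

"lose lose lose", 3 times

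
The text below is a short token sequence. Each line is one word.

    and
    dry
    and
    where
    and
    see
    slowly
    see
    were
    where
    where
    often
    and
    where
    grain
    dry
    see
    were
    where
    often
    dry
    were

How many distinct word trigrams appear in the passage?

22 tokens → 20 trigram windows in total.
Repeated trigrams (each contributes count−1 duplicates):
  see were where: 2
1 duplicate windows → 20 − 1 = 19 distinct.

19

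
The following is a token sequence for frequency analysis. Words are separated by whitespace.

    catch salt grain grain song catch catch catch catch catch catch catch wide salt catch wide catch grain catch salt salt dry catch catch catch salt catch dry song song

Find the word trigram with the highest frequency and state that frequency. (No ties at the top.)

Trigram frequencies (highest first):
  catch catch catch: 6
  catch salt grain: 1
  salt grain grain: 1
  grain grain song: 1
  grain song catch: 1
  song catch catch: 1
  … (17 more, each ≤ 1)

"catch catch catch", 6 times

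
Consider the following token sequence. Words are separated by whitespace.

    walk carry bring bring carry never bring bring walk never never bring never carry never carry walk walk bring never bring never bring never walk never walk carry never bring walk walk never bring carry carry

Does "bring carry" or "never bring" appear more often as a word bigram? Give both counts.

"never bring" (6 vs 2)

"bring carry": 2 occurrences
"never bring": 6 occurrences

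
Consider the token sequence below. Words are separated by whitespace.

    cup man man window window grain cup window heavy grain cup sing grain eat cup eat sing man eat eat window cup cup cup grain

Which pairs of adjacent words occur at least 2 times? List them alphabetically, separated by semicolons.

Bigram counts meeting the condition (at least 2 times):
  cup cup: 2
  grain cup: 2

cup cup; grain cup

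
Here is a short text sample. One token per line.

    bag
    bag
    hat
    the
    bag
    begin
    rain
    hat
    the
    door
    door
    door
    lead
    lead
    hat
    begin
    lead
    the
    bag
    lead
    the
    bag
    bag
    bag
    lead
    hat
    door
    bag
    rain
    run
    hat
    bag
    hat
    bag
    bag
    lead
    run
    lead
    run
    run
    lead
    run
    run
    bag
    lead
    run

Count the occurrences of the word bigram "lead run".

Scanning the 45 overlapping bigram windows for "lead run":
  position 36–37: lead run
  position 38–39: lead run
  position 41–42: lead run
  position 45–46: lead run

4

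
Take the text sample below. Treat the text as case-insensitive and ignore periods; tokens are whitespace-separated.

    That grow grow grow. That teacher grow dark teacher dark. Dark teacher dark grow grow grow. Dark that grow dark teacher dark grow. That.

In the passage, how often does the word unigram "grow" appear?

Scanning the 24 tokens for "grow":
  position 2: grow
  position 3: grow
  position 4: grow
  position 7: grow
  position 14: grow
  position 15: grow
  position 16: grow
  position 19: grow
  position 23: grow

9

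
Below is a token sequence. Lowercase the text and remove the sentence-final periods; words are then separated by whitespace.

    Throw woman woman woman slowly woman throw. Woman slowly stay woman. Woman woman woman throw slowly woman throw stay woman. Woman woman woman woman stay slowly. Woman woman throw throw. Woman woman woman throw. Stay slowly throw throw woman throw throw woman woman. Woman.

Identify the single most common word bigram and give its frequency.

"woman woman", 14 times

Bigram frequencies (highest first):
  woman woman: 14
  woman throw: 6
  throw woman: 5
  slowly woman: 3
  throw throw: 3
  woman slowly: 2
  … (7 more, each ≤ 2)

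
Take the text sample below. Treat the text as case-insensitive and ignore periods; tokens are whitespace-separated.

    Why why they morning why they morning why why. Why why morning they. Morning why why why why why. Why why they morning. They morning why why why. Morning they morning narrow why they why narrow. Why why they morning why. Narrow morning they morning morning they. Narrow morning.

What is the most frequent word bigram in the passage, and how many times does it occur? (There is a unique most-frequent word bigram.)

Bigram frequencies (highest first):
  why why: 13
  they morning: 8
  why they: 5
  morning why: 5
  morning they: 5
  why morning: 2
  … (7 more, each ≤ 2)

"why why", 13 times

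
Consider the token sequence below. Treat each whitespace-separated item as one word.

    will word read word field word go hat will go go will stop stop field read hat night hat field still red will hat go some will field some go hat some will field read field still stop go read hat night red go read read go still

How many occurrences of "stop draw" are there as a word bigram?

Scanning the 47 overlapping bigram windows for "stop draw":
  (none found)

0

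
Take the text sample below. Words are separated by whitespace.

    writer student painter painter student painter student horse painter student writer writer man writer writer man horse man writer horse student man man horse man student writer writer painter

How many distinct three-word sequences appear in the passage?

24

29 tokens → 27 trigram windows in total.
Repeated trigrams (each contributes count−1 duplicates):
  man horse man: 2
  student writer writer: 2
  writer writer man: 2
3 duplicate windows → 27 − 3 = 24 distinct.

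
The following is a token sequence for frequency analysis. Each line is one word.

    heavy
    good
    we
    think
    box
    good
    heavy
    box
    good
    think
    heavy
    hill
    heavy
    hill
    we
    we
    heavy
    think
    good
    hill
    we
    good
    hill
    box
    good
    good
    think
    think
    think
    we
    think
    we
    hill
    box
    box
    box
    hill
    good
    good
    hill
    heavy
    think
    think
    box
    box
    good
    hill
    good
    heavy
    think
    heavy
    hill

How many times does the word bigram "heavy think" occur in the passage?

Scanning the 51 overlapping bigram windows for "heavy think":
  position 17–18: heavy think
  position 41–42: heavy think
  position 49–50: heavy think

3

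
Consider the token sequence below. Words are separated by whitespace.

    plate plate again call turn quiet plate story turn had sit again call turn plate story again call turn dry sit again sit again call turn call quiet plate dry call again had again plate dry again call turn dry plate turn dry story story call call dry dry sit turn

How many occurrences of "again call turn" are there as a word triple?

5

Scanning the 49 overlapping trigram windows for "again call turn":
  position 3–5: again call turn
  position 12–14: again call turn
  position 17–19: again call turn
  position 24–26: again call turn
  position 37–39: again call turn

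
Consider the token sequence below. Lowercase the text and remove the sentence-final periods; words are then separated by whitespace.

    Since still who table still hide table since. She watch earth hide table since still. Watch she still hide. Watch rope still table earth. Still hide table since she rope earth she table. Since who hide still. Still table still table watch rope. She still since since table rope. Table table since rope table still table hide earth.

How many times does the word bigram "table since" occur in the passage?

5

Scanning the 57 overlapping bigram windows for "table since":
  position 7–8: table since
  position 13–14: table since
  position 27–28: table since
  position 33–34: table since
  position 51–52: table since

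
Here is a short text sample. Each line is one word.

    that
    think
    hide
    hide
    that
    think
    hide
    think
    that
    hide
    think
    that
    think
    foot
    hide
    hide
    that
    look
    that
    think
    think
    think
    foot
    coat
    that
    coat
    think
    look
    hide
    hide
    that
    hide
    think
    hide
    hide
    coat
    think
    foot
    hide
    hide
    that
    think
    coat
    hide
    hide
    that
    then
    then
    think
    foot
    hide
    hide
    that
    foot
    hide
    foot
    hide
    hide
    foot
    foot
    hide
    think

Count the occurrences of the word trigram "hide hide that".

6

Scanning the 60 overlapping trigram windows for "hide hide that":
  position 3–5: hide hide that
  position 15–17: hide hide that
  position 29–31: hide hide that
  position 39–41: hide hide that
  position 44–46: hide hide that
  position 51–53: hide hide that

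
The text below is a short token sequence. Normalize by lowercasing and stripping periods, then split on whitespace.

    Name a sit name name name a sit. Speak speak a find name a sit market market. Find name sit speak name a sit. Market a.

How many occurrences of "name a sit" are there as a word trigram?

Scanning the 24 overlapping trigram windows for "name a sit":
  position 1–3: name a sit
  position 6–8: name a sit
  position 13–15: name a sit
  position 22–24: name a sit

4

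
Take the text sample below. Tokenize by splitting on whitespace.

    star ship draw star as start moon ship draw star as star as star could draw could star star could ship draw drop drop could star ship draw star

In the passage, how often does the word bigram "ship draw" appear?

4

Scanning the 28 overlapping bigram windows for "ship draw":
  position 2–3: ship draw
  position 8–9: ship draw
  position 21–22: ship draw
  position 27–28: ship draw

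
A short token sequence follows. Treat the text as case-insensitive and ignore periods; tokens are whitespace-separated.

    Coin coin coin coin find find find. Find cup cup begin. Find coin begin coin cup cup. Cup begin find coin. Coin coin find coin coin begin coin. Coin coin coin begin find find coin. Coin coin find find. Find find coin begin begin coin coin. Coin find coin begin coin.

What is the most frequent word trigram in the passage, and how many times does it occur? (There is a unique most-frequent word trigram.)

"coin coin coin", 7 times

Trigram frequencies (highest first):
  coin coin coin: 7
  coin coin find: 4
  find find find: 4
  find coin begin: 3
  coin begin coin: 3
  find coin coin: 3
  … (17 more, each ≤ 2)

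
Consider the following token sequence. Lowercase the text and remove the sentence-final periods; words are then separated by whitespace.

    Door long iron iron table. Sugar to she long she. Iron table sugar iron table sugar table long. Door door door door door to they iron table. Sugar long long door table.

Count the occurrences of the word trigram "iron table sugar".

Scanning the 30 overlapping trigram windows for "iron table sugar":
  position 4–6: iron table sugar
  position 11–13: iron table sugar
  position 14–16: iron table sugar
  position 26–28: iron table sugar

4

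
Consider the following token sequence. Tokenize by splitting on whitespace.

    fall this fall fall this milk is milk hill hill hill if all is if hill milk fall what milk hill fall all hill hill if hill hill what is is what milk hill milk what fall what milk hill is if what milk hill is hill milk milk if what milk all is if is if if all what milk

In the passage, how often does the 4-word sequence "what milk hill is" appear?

2

Scanning the 58 overlapping 4-gram windows for "what milk hill is":
  position 38–41: what milk hill is
  position 43–46: what milk hill is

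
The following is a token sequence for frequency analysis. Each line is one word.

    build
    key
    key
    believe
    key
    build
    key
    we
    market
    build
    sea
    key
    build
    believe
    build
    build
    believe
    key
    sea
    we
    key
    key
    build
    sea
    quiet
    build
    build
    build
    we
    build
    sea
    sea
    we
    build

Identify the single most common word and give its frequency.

Unigram frequencies (highest first):
  build: 12
  key: 8
  sea: 5
  we: 4
  believe: 3
  market: 1
  … (1 more, each ≤ 1)

"build", 12 times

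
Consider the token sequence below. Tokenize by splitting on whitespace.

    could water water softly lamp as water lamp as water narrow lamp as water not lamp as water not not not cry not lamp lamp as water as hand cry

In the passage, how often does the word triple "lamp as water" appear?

Scanning the 28 overlapping trigram windows for "lamp as water":
  position 5–7: lamp as water
  position 8–10: lamp as water
  position 12–14: lamp as water
  position 16–18: lamp as water
  position 25–27: lamp as water

5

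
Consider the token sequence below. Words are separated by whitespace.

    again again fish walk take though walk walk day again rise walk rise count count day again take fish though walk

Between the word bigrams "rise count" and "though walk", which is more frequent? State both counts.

"rise count": 1 occurrence
"though walk": 2 occurrences

"though walk" (2 vs 1)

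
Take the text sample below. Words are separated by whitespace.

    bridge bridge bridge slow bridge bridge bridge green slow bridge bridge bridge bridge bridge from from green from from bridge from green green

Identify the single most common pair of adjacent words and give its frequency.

"bridge bridge", 8 times

Bigram frequencies (highest first):
  bridge bridge: 8
  slow bridge: 2
  bridge from: 2
  from from: 2
  from green: 2
  bridge slow: 1
  … (5 more, each ≤ 1)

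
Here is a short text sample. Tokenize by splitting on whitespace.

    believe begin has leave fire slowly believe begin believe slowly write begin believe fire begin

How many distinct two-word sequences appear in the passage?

12

15 tokens → 14 bigram windows in total.
Repeated bigrams (each contributes count−1 duplicates):
  begin believe: 2
  believe begin: 2
2 duplicate windows → 14 − 2 = 12 distinct.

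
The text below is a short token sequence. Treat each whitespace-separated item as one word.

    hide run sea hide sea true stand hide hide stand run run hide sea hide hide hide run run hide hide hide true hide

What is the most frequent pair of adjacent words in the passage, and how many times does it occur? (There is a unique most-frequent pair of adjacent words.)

Bigram frequencies (highest first):
  hide hide: 5
  hide run: 2
  sea hide: 2
  hide sea: 2
  run run: 2
  run hide: 2
  … (8 more, each ≤ 1)

"hide hide", 5 times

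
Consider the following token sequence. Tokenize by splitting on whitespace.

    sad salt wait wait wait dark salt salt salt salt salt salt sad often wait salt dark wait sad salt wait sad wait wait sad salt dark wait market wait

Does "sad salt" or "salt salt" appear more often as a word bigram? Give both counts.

"sad salt": 3 occurrences
"salt salt": 5 occurrences

"salt salt" (5 vs 3)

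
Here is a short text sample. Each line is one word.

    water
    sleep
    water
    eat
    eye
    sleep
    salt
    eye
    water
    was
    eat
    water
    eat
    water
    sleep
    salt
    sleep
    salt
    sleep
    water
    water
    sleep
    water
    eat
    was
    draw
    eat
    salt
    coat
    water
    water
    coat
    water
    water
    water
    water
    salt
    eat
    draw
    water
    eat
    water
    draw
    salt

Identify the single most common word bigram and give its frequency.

"water water", 5 times

Bigram frequencies (highest first):
  water water: 5
  water eat: 4
  water sleep: 3
  sleep water: 3
  sleep salt: 3
  eat water: 3
  … (20 more, each ≤ 2)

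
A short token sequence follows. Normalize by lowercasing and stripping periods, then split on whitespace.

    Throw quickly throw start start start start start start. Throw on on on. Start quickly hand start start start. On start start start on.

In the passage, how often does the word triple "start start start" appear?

6

Scanning the 22 overlapping trigram windows for "start start start":
  position 4–6: start start start
  position 5–7: start start start
  position 6–8: start start start
  position 7–9: start start start
  position 17–19: start start start
  position 21–23: start start start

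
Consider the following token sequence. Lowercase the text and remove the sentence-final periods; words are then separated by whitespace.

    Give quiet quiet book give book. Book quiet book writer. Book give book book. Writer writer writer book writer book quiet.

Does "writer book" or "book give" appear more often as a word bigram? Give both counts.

"writer book": 3 occurrences
"book give": 2 occurrences

"writer book" (3 vs 2)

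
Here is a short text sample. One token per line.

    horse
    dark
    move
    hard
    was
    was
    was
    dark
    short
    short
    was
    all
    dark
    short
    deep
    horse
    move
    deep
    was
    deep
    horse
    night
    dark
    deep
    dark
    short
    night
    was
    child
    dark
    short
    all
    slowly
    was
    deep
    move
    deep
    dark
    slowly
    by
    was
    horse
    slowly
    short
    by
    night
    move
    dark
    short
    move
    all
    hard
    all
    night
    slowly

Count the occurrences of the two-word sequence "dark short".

5

Scanning the 54 overlapping bigram windows for "dark short":
  position 8–9: dark short
  position 13–14: dark short
  position 25–26: dark short
  position 30–31: dark short
  position 48–49: dark short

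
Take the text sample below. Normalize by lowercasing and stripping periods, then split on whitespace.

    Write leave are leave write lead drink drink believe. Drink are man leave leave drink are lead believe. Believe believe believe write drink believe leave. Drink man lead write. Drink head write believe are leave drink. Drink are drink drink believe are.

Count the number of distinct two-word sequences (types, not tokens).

42 tokens → 41 bigram windows in total.
Repeated bigrams (each contributes count−1 duplicates):
  believe believe: 3
  drink are: 3
  drink believe: 3
  drink drink: 3
  leave drink: 3
  are leave: 2
  believe are: 2
  write drink: 2
13 duplicate windows → 41 − 13 = 28 distinct.

28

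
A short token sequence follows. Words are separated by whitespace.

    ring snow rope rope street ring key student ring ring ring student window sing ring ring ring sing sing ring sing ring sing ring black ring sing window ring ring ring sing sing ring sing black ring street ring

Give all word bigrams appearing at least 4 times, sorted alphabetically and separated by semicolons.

Bigram counts meeting the condition (at least 4 times):
  ring ring: 6
  ring sing: 6
  sing ring: 5

ring ring; ring sing; sing ring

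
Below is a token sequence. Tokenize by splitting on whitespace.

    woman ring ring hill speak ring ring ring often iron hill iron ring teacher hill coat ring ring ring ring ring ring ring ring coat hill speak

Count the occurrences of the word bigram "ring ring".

Scanning the 26 overlapping bigram windows for "ring ring":
  position 2–3: ring ring
  position 6–7: ring ring
  position 7–8: ring ring
  position 17–18: ring ring
  position 18–19: ring ring
  position 19–20: ring ring
  position 20–21: ring ring
  position 21–22: ring ring
  position 22–23: ring ring
  position 23–24: ring ring

10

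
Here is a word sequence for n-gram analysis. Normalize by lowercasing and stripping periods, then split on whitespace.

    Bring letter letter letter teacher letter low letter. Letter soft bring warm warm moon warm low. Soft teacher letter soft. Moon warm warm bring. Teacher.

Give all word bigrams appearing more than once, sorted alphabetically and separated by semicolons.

Bigram counts meeting the condition (more than once):
  letter letter: 3
  letter soft: 2
  moon warm: 2
  teacher letter: 2
  warm warm: 2

letter letter; letter soft; moon warm; teacher letter; warm warm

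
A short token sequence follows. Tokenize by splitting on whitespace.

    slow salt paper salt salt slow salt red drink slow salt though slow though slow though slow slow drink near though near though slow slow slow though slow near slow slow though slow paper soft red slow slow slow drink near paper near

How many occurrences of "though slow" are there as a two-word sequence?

Scanning the 42 overlapping bigram windows for "though slow":
  position 12–13: though slow
  position 14–15: though slow
  position 16–17: though slow
  position 23–24: though slow
  position 27–28: though slow
  position 32–33: though slow

6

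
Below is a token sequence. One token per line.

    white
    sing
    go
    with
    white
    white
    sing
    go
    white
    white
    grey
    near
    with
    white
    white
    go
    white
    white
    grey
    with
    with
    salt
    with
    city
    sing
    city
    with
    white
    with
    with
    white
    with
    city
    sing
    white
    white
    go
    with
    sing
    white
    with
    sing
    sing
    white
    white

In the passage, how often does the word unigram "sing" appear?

7

Scanning the 45 tokens for "sing":
  position 2: sing
  position 7: sing
  position 25: sing
  position 34: sing
  position 39: sing
  position 42: sing
  position 43: sing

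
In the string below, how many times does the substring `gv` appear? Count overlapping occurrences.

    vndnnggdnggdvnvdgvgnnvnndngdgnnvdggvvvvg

2

Sliding a length-2 window over the 40 characters (39 positions):
  position 17–18: gv
  position 35–36: gv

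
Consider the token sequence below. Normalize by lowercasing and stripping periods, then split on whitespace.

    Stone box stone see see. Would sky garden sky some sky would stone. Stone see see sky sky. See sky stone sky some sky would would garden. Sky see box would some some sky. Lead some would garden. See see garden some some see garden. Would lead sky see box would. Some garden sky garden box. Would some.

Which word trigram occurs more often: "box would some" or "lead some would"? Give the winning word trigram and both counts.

"box would some": 3 occurrences
"lead some would": 1 occurrence

"box would some" (3 vs 1)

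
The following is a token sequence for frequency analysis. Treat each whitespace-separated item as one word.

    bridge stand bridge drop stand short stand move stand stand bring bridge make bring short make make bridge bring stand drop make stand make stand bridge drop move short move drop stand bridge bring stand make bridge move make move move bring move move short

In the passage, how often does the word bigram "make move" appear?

1

Scanning the 44 overlapping bigram windows for "make move":
  position 39–40: make move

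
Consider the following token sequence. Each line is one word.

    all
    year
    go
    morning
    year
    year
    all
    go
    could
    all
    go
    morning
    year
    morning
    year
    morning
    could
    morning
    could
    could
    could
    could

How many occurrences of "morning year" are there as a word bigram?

3

Scanning the 21 overlapping bigram windows for "morning year":
  position 4–5: morning year
  position 12–13: morning year
  position 14–15: morning year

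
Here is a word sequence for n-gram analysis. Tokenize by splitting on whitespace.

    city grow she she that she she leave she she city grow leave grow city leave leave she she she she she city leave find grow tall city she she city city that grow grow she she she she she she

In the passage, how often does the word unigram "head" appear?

0

Scanning the 41 tokens for "head":
  (none found)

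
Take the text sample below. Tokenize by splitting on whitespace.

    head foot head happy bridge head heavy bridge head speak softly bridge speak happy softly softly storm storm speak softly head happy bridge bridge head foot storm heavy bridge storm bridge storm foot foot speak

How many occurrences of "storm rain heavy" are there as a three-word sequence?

0

Scanning the 33 overlapping trigram windows for "storm rain heavy":
  (none found)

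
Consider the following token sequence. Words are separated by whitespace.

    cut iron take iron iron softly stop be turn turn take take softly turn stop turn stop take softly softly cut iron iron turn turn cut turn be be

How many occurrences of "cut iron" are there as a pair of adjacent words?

2

Scanning the 28 overlapping bigram windows for "cut iron":
  position 1–2: cut iron
  position 21–22: cut iron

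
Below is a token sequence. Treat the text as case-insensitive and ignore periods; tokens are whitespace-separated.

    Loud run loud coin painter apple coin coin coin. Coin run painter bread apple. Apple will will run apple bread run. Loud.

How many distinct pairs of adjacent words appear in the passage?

18

22 tokens → 21 bigram windows in total.
Repeated bigrams (each contributes count−1 duplicates):
  coin coin: 3
  run loud: 2
3 duplicate windows → 21 − 3 = 18 distinct.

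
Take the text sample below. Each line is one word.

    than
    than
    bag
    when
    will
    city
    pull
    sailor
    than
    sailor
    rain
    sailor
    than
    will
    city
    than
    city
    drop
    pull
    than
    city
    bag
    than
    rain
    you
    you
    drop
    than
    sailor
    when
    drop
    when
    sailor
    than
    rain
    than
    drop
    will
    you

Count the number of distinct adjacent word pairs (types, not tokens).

32

39 tokens → 38 bigram windows in total.
Repeated bigrams (each contributes count−1 duplicates):
  sailor than: 3
  than city: 2
  than rain: 2
  than sailor: 2
  will city: 2
6 duplicate windows → 38 − 6 = 32 distinct.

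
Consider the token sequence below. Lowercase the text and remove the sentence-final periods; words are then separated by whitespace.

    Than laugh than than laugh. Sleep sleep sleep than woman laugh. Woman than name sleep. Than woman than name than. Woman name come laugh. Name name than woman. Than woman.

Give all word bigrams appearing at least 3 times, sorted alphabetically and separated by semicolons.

Bigram counts meeting the condition (at least 3 times):
  than woman: 5
  woman than: 3

than woman; woman than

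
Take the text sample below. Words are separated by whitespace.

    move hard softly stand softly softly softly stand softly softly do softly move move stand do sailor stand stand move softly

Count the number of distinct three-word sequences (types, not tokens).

21 tokens → 19 trigram windows in total.
Repeated trigrams (each contributes count−1 duplicates):
  softly stand softly: 2
  stand softly softly: 2
2 duplicate windows → 19 − 2 = 17 distinct.

17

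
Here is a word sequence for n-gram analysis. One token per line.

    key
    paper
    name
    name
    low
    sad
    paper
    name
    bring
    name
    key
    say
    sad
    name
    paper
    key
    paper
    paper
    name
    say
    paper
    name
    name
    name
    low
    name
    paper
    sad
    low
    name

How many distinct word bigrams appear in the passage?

20

30 tokens → 29 bigram windows in total.
Repeated bigrams (each contributes count−1 duplicates):
  paper name: 4
  name name: 3
  key paper: 2
  low name: 2
  name low: 2
  name paper: 2
9 duplicate windows → 29 − 9 = 20 distinct.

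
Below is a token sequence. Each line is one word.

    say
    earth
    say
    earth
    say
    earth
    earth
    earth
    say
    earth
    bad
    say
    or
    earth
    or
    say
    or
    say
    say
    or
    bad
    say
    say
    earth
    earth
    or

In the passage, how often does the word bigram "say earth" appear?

5

Scanning the 25 overlapping bigram windows for "say earth":
  position 1–2: say earth
  position 3–4: say earth
  position 5–6: say earth
  position 9–10: say earth
  position 23–24: say earth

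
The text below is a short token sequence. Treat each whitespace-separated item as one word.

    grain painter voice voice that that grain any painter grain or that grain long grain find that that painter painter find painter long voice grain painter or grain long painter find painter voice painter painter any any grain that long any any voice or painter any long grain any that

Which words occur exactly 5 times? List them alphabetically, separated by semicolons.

long; voice

Unigram counts meeting the condition (exactly 5 times):
  long: 5
  voice: 5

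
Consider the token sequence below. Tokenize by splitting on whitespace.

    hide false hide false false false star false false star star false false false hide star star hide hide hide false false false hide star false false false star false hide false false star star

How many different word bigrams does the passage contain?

35 tokens → 34 bigram windows in total.
Repeated bigrams (each contributes count−1 duplicates):
  false false: 10
  false hide: 4
  false star: 4
  hide false: 4
  star false: 4
  star star: 3
  hide hide: 2
  hide star: 2
25 duplicate windows → 34 − 25 = 9 distinct.

9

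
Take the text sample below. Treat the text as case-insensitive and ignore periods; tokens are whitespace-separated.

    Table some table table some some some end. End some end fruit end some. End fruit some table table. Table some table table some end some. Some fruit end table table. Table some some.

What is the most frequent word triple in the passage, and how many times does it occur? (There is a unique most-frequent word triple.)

"table table some", 4 times

Trigram frequencies (highest first):
  table table some: 4
  some table table: 3
  table some table: 2
  table some some: 2
  end some end: 2
  some end fruit: 2
  … (16 more, each ≤ 2)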